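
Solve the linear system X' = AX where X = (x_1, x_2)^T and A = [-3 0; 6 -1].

Coefficient matrix A = [[-3, 0], [6, -1]].
Characteristic polynomial det(A - λI) = λ^2 + 4λ + 3 = 0.
Eigenvalues λ = -1, -3.
For λ=-1: (A-λI) row 1 is [-2, 0], so an eigenvector is (0, 1).
For λ=-3: (A-λI) row 2 is [6, 2], so an eigenvector is (1, -3).
General solution: K_1e^(-t)(0,1) + K_2e^(-3t)(1,-3).

x_1(t) = K_2e^(-3t), x_2(t) = K_1e^(-t) - 3K_2e^(-3t)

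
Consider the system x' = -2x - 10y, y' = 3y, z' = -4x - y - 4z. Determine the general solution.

x(t) = c_1e^(-2t) - 2c_3e^(3t), y(t) = c_3e^(3t), z(t) = -2c_1e^(-2t) + c_2e^(-4t) + c_3e^(3t)

Coefficient matrix A = [[-2, -10, 0], [0, 3, 0], [-4, -1, -4]].
det(A - λI) = 0 gives eigenvalues λ = -2, -4, 3.
For λ=-2: eigenvector (1,0,-2).
For λ=-4: eigenvector (0,0,1).
For λ=3: eigenvector (-2,1,1).
General solution: c_1e^(-2t)(1,0,-2) + c_2e^(-4t)(0,0,1) + c_3e^(3t)(-2,1,1).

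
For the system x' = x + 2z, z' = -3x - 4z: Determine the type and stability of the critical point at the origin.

stable node

A = [[1,2],[-3,-4]]; det(A-λI) = λ^2 + 3λ + 2.
λ = -2, -1: both negative.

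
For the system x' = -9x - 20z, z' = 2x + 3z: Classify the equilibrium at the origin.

A = [[-9,-20],[2,3]]; det(A-λI) = λ^2 + 6λ + 13.
λ = -3 ± 2i: negative real part.

stable spiral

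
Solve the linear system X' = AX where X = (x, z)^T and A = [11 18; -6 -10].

Coefficient matrix A = [[11, 18], [-6, -10]].
Characteristic polynomial det(A - λI) = λ^2 - λ - 2 = 0.
Eigenvalues λ = 2, -1.
For λ=2: (A-λI) row 1 is [9, 18], so an eigenvector is (-2, 1).
For λ=-1: (A-λI) row 1 is [12, 18], so an eigenvector is (-3, 2).
General solution: K_1e^(2t)(-2,1) + K_2e^(-t)(-3,2).

x(t) = -2K_1e^(2t) - 3K_2e^(-t), z(t) = K_1e^(2t) + 2K_2e^(-t)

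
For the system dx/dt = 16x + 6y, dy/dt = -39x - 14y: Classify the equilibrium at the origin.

A = [[16,6],[-39,-14]]; det(A-λI) = λ^2 - 2λ + 10.
λ = 1 ± 3i: positive real part.

unstable spiral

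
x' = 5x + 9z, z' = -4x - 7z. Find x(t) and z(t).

x(t) = -3c_1e^(-t) - 3c_2te^(-t) + c_2e^(-t), z(t) = 2c_1e^(-t) + 2c_2te^(-t) - c_2e^(-t)

Coefficient matrix A = [[5, 9], [-4, -7]].
Characteristic polynomial det(A - λI) = λ^2 + 2λ + 1 = 0.
Single eigenvalue λ = -1 with algebraic multiplicity 2.
Eigenvector v = (-3,2); generalized eigenvector w with (A-λI)w=v is (1,-1).
General solution: e^(-t)[c_1·v + c_2·(t·v + w)].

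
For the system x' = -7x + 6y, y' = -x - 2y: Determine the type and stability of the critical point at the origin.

A = [[-7,6],[-1,-2]]; det(A-λI) = λ^2 + 9λ + 20.
λ = -5, -4: both negative.

stable node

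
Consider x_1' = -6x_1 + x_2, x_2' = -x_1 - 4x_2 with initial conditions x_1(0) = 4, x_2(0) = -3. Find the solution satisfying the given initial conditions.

x_1(t) = -7te^(-5t) + 4e^(-5t), x_2(t) = -7te^(-5t) - 3e^(-5t)

Coefficient matrix A = [[-6, 1], [-1, -4]].
Characteristic polynomial det(A - λI) = λ^2 + 10λ + 25 = 0.
Single eigenvalue λ = -5 with algebraic multiplicity 2.
Eigenvector v = (-1,-1); generalized eigenvector w with (A-λI)w=v is (2,1).
General solution: e^(-5t)[C_1·v + C_2·(t·v + w)].
Applying x_1(0)=4, x_2(0)=-3 gives C_1=10, C_2=7.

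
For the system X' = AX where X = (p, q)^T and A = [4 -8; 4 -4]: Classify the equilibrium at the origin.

center

A = [[4,-8],[4,-4]]; det(A-λI) = λ^2 + 16.
λ = 0 ± 4i: zero real part.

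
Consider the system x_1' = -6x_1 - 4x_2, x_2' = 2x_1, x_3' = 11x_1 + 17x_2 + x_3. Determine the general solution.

Coefficient matrix A = [[-6, -4, 0], [2, 0, 0], [11, 17, 1]].
det(A - λI) = 0 gives eigenvalues λ = -2, 1, -4.
For λ=-2: eigenvector (1,-1,2).
For λ=1: eigenvector (0,0,1).
For λ=-4: eigenvector (2,-1,-1).
General solution: c_1e^(-2t)(1,-1,2) + c_2e^(t)(0,0,1) + c_3e^(-4t)(2,-1,-1).

x_1(t) = c_1e^(-2t) + 2c_3e^(-4t), x_2(t) = -c_1e^(-2t) - c_3e^(-4t), x_3(t) = 2c_1e^(-2t) + c_2e^(t) - c_3e^(-4t)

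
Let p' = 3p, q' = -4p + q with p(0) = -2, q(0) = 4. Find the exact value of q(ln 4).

A = [[3,0],[-4,1]]; eigenvalues λ = 3, 1.
Eigenvectors: (1,-2) for λ=3, (0,-1) for λ=1.
From the initial condition, c_1 = -2, c_2 = 0.
q(ln 4) = (-2)(4^3)(-2) + (0)(4^1)(-1) = 256.

256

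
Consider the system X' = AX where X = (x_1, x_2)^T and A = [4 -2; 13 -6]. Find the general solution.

Coefficient matrix A = [[4, -2], [13, -6]].
Characteristic polynomial det(A - λI) = λ^2 + 2λ + 2 = 0.
Eigenvalues λ = -1 ± i (complex conjugate pair).
For λ=-1+i: an eigenvector is (1,2) - i(1,3) = (1 - i, 2 - 3i).
A real fundamental pair from Re and Im of e^((-1+i)t)v: X_1 = e^(-t)(cos(t)·(1,2) + sin(t)·(1,3)), X_2 = e^(-t)(sin(t)·(1,2) - cos(t)·(1,3)).
General solution: K_1X_1 + K_2X_2.

x_1(t) = K_1e^(-t)sin(t) + K_1e^(-t)cos(t) + K_2e^(-t)sin(t) - K_2e^(-t)cos(t), x_2(t) = 3K_1e^(-t)sin(t) + 2K_1e^(-t)cos(t) + 2K_2e^(-t)sin(t) - 3K_2e^(-t)cos(t)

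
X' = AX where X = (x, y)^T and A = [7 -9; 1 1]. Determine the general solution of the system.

x(t) = -3c_1e^(4t) - 3c_2te^(4t) - c_2e^(4t), y(t) = -c_1e^(4t) - c_2te^(4t)

Coefficient matrix A = [[7, -9], [1, 1]].
Characteristic polynomial det(A - λI) = λ^2 - 8λ + 16 = 0.
Single eigenvalue λ = 4 with algebraic multiplicity 2.
Eigenvector v = (-3,-1); generalized eigenvector w with (A-λI)w=v is (-1,0).
General solution: e^(4t)[c_1·v + c_2·(t·v + w)].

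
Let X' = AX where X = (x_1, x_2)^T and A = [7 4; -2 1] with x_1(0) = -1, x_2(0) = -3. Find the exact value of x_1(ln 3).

-1755

A = [[7,4],[-2,1]]; eigenvalues λ = 3, 5.
Eigenvectors: (1,-1) for λ=3, (-2,1) for λ=5.
From the initial condition, c_1 = 7, c_2 = 4.
x_1(ln 3) = (7)(3^3)(1) + (4)(3^5)(-2) = -1755.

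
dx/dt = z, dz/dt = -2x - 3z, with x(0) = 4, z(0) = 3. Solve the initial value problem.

Coefficient matrix A = [[0, 1], [-2, -3]].
Characteristic polynomial det(A - λI) = λ^2 + 3λ + 2 = 0.
Eigenvalues λ = -2, -1.
For λ=-2: (A-λI) row 1 is [2, 1], so an eigenvector is (-1, 2).
For λ=-1: (A-λI) row 1 is [1, 1], so an eigenvector is (-1, 1).
General solution: c_1e^(-2t)(-1,2) + c_2e^(-t)(-1,1).
Applying x(0)=4, z(0)=3 gives c_1=7, c_2=-11.

x(t) = 11e^(-t) - 7e^(-2t), z(t) = -11e^(-t) + 14e^(-2t)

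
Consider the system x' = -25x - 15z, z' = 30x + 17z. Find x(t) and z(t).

Coefficient matrix A = [[-25, -15], [30, 17]].
Characteristic polynomial det(A - λI) = λ^2 + 8λ + 25 = 0.
Eigenvalues λ = -4 ± 3i (complex conjugate pair).
For λ=-4+3i: an eigenvector is (1,-1) - i(-2,3) = (1 + 2i, -1 - 3i).
A real fundamental pair from Re and Im of e^((-4+3i)t)v: X_1 = e^(-4t)(cos(3t)·(1,-1) + sin(3t)·(-2,3)), X_2 = e^(-4t)(sin(3t)·(1,-1) - cos(3t)·(-2,3)).
General solution: c_1X_1 + c_2X_2.

x(t) = -2c_1e^(-4t)sin(3t) + c_1e^(-4t)cos(3t) + c_2e^(-4t)sin(3t) + 2c_2e^(-4t)cos(3t), z(t) = 3c_1e^(-4t)sin(3t) - c_1e^(-4t)cos(3t) - c_2e^(-4t)sin(3t) - 3c_2e^(-4t)cos(3t)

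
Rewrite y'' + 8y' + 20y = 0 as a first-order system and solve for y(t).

y(t) = K_1e^(-4t)cos(2t) + K_2e^(-4t)sin(2t)

Let x_1 = y, x_2 = y'. Then x_1' = x_2 and x_2' = -20x_1 - 8x_2.
A = [[0,1],[-20,-8]]; det(A-λI) = λ^2 + 8λ + 20.
Eigenvalues λ = -4 ± 2i.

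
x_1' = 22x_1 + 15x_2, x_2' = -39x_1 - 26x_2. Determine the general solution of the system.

x_1(t) = K_1e^(-2t)sin(3t) + 2K_1e^(-2t)cos(3t) + 2K_2e^(-2t)sin(3t) - K_2e^(-2t)cos(3t), x_2(t) = -2K_1e^(-2t)sin(3t) - 3K_1e^(-2t)cos(3t) - 3K_2e^(-2t)sin(3t) + 2K_2e^(-2t)cos(3t)

Coefficient matrix A = [[22, 15], [-39, -26]].
Characteristic polynomial det(A - λI) = λ^2 + 4λ + 13 = 0.
Eigenvalues λ = -2 ± 3i (complex conjugate pair).
For λ=-2+3i: an eigenvector is (2,-3) - i(1,-2) = (2 - i, -3 + 2i).
A real fundamental pair from Re and Im of e^((-2+3i)t)v: X_1 = e^(-2t)(cos(3t)·(2,-3) + sin(3t)·(1,-2)), X_2 = e^(-2t)(sin(3t)·(2,-3) - cos(3t)·(1,-2)).
General solution: K_1X_1 + K_2X_2.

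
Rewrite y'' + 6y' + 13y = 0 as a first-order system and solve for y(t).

Let x_1 = y, x_2 = y'. Then x_1' = x_2 and x_2' = -13x_1 - 6x_2.
A = [[0,1],[-13,-6]]; det(A-λI) = λ^2 + 6λ + 13.
Eigenvalues λ = -3 ± 2i.

y(t) = c_1e^(-3t)cos(2t) + c_2e^(-3t)sin(2t)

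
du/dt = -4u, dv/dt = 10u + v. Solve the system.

Coefficient matrix A = [[-4, 0], [10, 1]].
Characteristic polynomial det(A - λI) = λ^2 + 3λ - 4 = 0.
Eigenvalues λ = -4, 1.
For λ=-4: (A-λI) row 2 is [10, 5], so an eigenvector is (1, -2).
For λ=1: (A-λI) row 1 is [-5, 0], so an eigenvector is (0, -1).
General solution: c_1e^(-4t)(1,-2) + c_2e^(t)(0,-1).

u(t) = c_1e^(-4t), v(t) = -2c_1e^(-4t) - c_2e^(t)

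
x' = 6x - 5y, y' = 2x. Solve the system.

Coefficient matrix A = [[6, -5], [2, 0]].
Characteristic polynomial det(A - λI) = λ^2 - 6λ + 10 = 0.
Eigenvalues λ = 3 ± i (complex conjugate pair).
For λ=3+i: an eigenvector is (-1,-1) - i(2,1) = (-1 - 2i, -1 - i).
A real fundamental pair from Re and Im of e^((3+i)t)v: X_1 = e^(3t)(cos(t)·(-1,-1) + sin(t)·(2,1)), X_2 = e^(3t)(sin(t)·(-1,-1) - cos(t)·(2,1)).
General solution: c_1X_1 + c_2X_2.

x(t) = 2c_1e^(3t)sin(t) - c_1e^(3t)cos(t) - c_2e^(3t)sin(t) - 2c_2e^(3t)cos(t), y(t) = c_1e^(3t)sin(t) - c_1e^(3t)cos(t) - c_2e^(3t)sin(t) - c_2e^(3t)cos(t)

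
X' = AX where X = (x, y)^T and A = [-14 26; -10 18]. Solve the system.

Coefficient matrix A = [[-14, 26], [-10, 18]].
Characteristic polynomial det(A - λI) = λ^2 - 4λ + 8 = 0.
Eigenvalues λ = 2 ± 2i (complex conjugate pair).
For λ=2+2i: an eigenvector is (3,2) - i(2,1) = (3 - 2i, 2 - i).
A real fundamental pair from Re and Im of e^((2+2i)t)v: X_1 = e^(2t)(cos(2t)·(3,2) + sin(2t)·(2,1)), X_2 = e^(2t)(sin(2t)·(3,2) - cos(2t)·(2,1)).
General solution: K_1X_1 + K_2X_2.

x(t) = 2K_1e^(2t)sin(2t) + 3K_1e^(2t)cos(2t) + 3K_2e^(2t)sin(2t) - 2K_2e^(2t)cos(2t), y(t) = K_1e^(2t)sin(2t) + 2K_1e^(2t)cos(2t) + 2K_2e^(2t)sin(2t) - K_2e^(2t)cos(2t)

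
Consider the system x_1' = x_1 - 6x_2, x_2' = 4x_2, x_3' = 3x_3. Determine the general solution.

Coefficient matrix A = [[1, -6, 0], [0, 4, 0], [0, 0, 3]].
det(A - λI) = 0 gives eigenvalues λ = 1, 4, 3.
For λ=1: eigenvector (1,0,0).
For λ=4: eigenvector (-2,1,0).
For λ=3: eigenvector (0,0,1).
General solution: K_1e^(t)(1,0,0) + K_2e^(4t)(-2,1,0) + K_3e^(3t)(0,0,1).

x_1(t) = K_1e^(t) - 2K_2e^(4t), x_2(t) = K_2e^(4t), x_3(t) = K_3e^(3t)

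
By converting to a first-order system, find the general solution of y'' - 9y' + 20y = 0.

y(t) = C_1e^(4t) + C_2e^(5t)

Let x_1 = y, x_2 = y'. Then x_1' = x_2 and x_2' = -20x_1 + 9x_2.
A = [[0,1],[-20,9]]; det(A-λI) = λ^2 - 9λ + 20.
Eigenvalues λ = 4, 5 with eigenvectors (1,4), (1,5).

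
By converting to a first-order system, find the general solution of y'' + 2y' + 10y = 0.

y(t) = c_1e^(-t)cos(3t) + c_2e^(-t)sin(3t)

Let x_1 = y, x_2 = y'. Then x_1' = x_2 and x_2' = -10x_1 - 2x_2.
A = [[0,1],[-10,-2]]; det(A-λI) = λ^2 + 2λ + 10.
Eigenvalues λ = -1 ± 3i.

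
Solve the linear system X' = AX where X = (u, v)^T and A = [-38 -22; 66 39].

Coefficient matrix A = [[-38, -22], [66, 39]].
Characteristic polynomial det(A - λI) = λ^2 - λ - 30 = 0.
Eigenvalues λ = -5, 6.
For λ=-5: (A-λI) row 1 is [-33, -22], so an eigenvector is (2, -3).
For λ=6: (A-λI) row 1 is [-44, -22], so an eigenvector is (-1, 2).
General solution: C_1e^(-5t)(2,-3) + C_2e^(6t)(-1,2).

u(t) = 2C_1e^(-5t) - C_2e^(6t), v(t) = -3C_1e^(-5t) + 2C_2e^(6t)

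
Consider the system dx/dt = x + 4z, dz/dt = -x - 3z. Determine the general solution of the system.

x(t) = 2K_1e^(-t) + 2K_2te^(-t) + K_2e^(-t), z(t) = -K_1e^(-t) - K_2te^(-t)

Coefficient matrix A = [[1, 4], [-1, -3]].
Characteristic polynomial det(A - λI) = λ^2 + 2λ + 1 = 0.
Single eigenvalue λ = -1 with algebraic multiplicity 2.
Eigenvector v = (2,-1); generalized eigenvector w with (A-λI)w=v is (1,0).
General solution: e^(-t)[K_1·v + K_2·(t·v + w)].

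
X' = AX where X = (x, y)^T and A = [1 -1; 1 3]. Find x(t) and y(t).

Coefficient matrix A = [[1, -1], [1, 3]].
Characteristic polynomial det(A - λI) = λ^2 - 4λ + 4 = 0.
Single eigenvalue λ = 2 with algebraic multiplicity 2.
Eigenvector v = (1,-1); generalized eigenvector w with (A-λI)w=v is (2,-3).
General solution: e^(2t)[C_1·v + C_2·(t·v + w)].

x(t) = C_1e^(2t) + C_2te^(2t) + 2C_2e^(2t), y(t) = -C_1e^(2t) - C_2te^(2t) - 3C_2e^(2t)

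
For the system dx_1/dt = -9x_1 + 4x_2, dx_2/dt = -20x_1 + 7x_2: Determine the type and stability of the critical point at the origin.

A = [[-9,4],[-20,7]]; det(A-λI) = λ^2 + 2λ + 17.
λ = -1 ± 4i: negative real part.

stable spiral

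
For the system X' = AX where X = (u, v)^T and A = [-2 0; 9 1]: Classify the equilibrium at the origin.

saddle

A = [[-2,0],[9,1]]; det(A-λI) = λ^2 + λ - 2.
λ = -2, 1: opposite signs.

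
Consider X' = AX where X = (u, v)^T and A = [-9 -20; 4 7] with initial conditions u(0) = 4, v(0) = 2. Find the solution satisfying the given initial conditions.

u(t) = -18e^(-t)sin(4t) + 4e^(-t)cos(4t), v(t) = 8e^(-t)sin(4t) + 2e^(-t)cos(4t)

Coefficient matrix A = [[-9, -20], [4, 7]].
Characteristic polynomial det(A - λI) = λ^2 + 2λ + 17 = 0.
Eigenvalues λ = -1 ± 4i (complex conjugate pair).
For λ=-1+4i: an eigenvector is (-1,0) - i(2,-1) = (-1 - 2i, 0 + i).
A real fundamental pair from Re and Im of e^((-1+4i)t)v: X_1 = e^(-t)(cos(4t)·(-1,0) + sin(4t)·(2,-1)), X_2 = e^(-t)(sin(4t)·(-1,0) - cos(4t)·(2,-1)).
General solution: C_1X_1 + C_2X_2.
Applying u(0)=4, v(0)=2 gives C_1=-8, C_2=2.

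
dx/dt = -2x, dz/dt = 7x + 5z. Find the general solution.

Coefficient matrix A = [[-2, 0], [7, 5]].
Characteristic polynomial det(A - λI) = λ^2 - 3λ - 10 = 0.
Eigenvalues λ = 5, -2.
For λ=5: (A-λI) row 1 is [-7, 0], so an eigenvector is (0, -1).
For λ=-2: (A-λI) row 2 is [7, 7], so an eigenvector is (-1, 1).
General solution: K_1e^(5t)(0,-1) + K_2e^(-2t)(-1,1).

x(t) = -K_2e^(-2t), z(t) = -K_1e^(5t) + K_2e^(-2t)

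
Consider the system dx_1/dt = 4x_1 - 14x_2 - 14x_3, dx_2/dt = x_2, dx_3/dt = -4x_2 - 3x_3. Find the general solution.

Coefficient matrix A = [[4, -14, -14], [0, 1, 0], [0, -4, -3]].
det(A - λI) = 0 gives eigenvalues λ = 4, 1, -3.
For λ=4: eigenvector (1,0,0).
For λ=1: eigenvector (0,-1,1).
For λ=-3: eigenvector (2,0,1).
General solution: c_1e^(4t)(1,0,0) + c_2e^(t)(0,-1,1) + c_3e^(-3t)(2,0,1).

x_1(t) = c_1e^(4t) + 2c_3e^(-3t), x_2(t) = -c_2e^(t), x_3(t) = c_2e^(t) + c_3e^(-3t)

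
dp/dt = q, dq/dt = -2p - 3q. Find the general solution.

p(t) = c_1e^(-2t) + c_2e^(-t), q(t) = -2c_1e^(-2t) - c_2e^(-t)

Coefficient matrix A = [[0, 1], [-2, -3]].
Characteristic polynomial det(A - λI) = λ^2 + 3λ + 2 = 0.
Eigenvalues λ = -2, -1.
For λ=-2: (A-λI) row 1 is [2, 1], so an eigenvector is (1, -2).
For λ=-1: (A-λI) row 1 is [1, 1], so an eigenvector is (1, -1).
General solution: c_1e^(-2t)(1,-2) + c_2e^(-t)(1,-1).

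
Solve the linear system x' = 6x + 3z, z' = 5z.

Coefficient matrix A = [[6, 3], [0, 5]].
Characteristic polynomial det(A - λI) = λ^2 - 11λ + 30 = 0.
Eigenvalues λ = 6, 5.
For λ=6: (A-λI) row 1 is [0, 3], so an eigenvector is (1, 0).
For λ=5: (A-λI) row 1 is [1, 3], so an eigenvector is (3, -1).
General solution: C_1e^(6t)(1,0) + C_2e^(5t)(3,-1).

x(t) = C_1e^(6t) + 3C_2e^(5t), z(t) = -C_2e^(5t)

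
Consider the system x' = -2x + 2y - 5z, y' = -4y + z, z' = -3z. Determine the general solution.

Coefficient matrix A = [[-2, 2, -5], [0, -4, 1], [0, 0, -3]].
det(A - λI) = 0 gives eigenvalues λ = -3, -4, -2.
For λ=-3: eigenvector (3,1,1).
For λ=-4: eigenvector (-1,1,0).
For λ=-2: eigenvector (1,0,0).
General solution: K_1e^(-3t)(3,1,1) + K_2e^(-4t)(-1,1,0) + K_3e^(-2t)(1,0,0).

x(t) = 3K_1e^(-3t) - K_2e^(-4t) + K_3e^(-2t), y(t) = K_1e^(-3t) + K_2e^(-4t), z(t) = K_1e^(-3t)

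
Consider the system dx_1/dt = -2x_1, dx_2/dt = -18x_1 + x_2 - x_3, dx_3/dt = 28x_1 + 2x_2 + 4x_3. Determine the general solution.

x_1(t) = c_1e^(-2t), x_2(t) = 4c_1e^(-2t) - c_2e^(3t) + c_3e^(2t), x_3(t) = -6c_1e^(-2t) + 2c_2e^(3t) - c_3e^(2t)

Coefficient matrix A = [[-2, 0, 0], [-18, 1, -1], [28, 2, 4]].
det(A - λI) = 0 gives eigenvalues λ = -2, 3, 2.
For λ=-2: eigenvector (1,4,-6).
For λ=3: eigenvector (0,-1,2).
For λ=2: eigenvector (0,1,-1).
General solution: c_1e^(-2t)(1,4,-6) + c_2e^(3t)(0,-1,2) + c_3e^(2t)(0,1,-1).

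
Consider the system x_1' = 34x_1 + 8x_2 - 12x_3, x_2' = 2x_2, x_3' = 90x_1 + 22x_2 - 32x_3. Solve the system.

Coefficient matrix A = [[34, 8, -12], [0, 2, 0], [90, 22, -32]].
det(A - λI) = 0 gives eigenvalues λ = -2, 2, 4.
For λ=-2: eigenvector (-1,0,-3).
For λ=2: eigenvector (-1,1,-2).
For λ=4: eigenvector (2,0,5).
General solution: C_1e^(-2t)(-1,0,-3) + C_2e^(2t)(-1,1,-2) + C_3e^(4t)(2,0,5).

x_1(t) = -C_1e^(-2t) - C_2e^(2t) + 2C_3e^(4t), x_2(t) = C_2e^(2t), x_3(t) = -3C_1e^(-2t) - 2C_2e^(2t) + 5C_3e^(4t)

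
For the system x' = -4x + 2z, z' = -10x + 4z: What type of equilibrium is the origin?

center

A = [[-4,2],[-10,4]]; det(A-λI) = λ^2 + 4.
λ = 0 ± 2i: zero real part.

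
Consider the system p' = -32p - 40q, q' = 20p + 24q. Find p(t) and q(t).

Coefficient matrix A = [[-32, -40], [20, 24]].
Characteristic polynomial det(A - λI) = λ^2 + 8λ + 32 = 0.
Eigenvalues λ = -4 ± 4i (complex conjugate pair).
For λ=-4+4i: an eigenvector is (-3,2) - i(1,-1) = (-3 - i, 2 + i).
A real fundamental pair from Re and Im of e^((-4+4i)t)v: X_1 = e^(-4t)(cos(4t)·(-3,2) + sin(4t)·(1,-1)), X_2 = e^(-4t)(sin(4t)·(-3,2) - cos(4t)·(1,-1)).
General solution: K_1X_1 + K_2X_2.

p(t) = K_1e^(-4t)sin(4t) - 3K_1e^(-4t)cos(4t) - 3K_2e^(-4t)sin(4t) - K_2e^(-4t)cos(4t), q(t) = -K_1e^(-4t)sin(4t) + 2K_1e^(-4t)cos(4t) + 2K_2e^(-4t)sin(4t) + K_2e^(-4t)cos(4t)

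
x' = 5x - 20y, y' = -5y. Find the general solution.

x(t) = -C_1e^(5t) - 2C_2e^(-5t), y(t) = -C_2e^(-5t)

Coefficient matrix A = [[5, -20], [0, -5]].
Characteristic polynomial det(A - λI) = λ^2 - 25 = 0.
Eigenvalues λ = 5, -5.
For λ=5: (A-λI) row 1 is [0, -20], so an eigenvector is (-1, 0).
For λ=-5: (A-λI) row 1 is [10, -20], so an eigenvector is (-2, -1).
General solution: C_1e^(5t)(-1,0) + C_2e^(-5t)(-2,-1).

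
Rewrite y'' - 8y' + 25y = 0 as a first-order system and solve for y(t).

Let x_1 = y, x_2 = y'. Then x_1' = x_2 and x_2' = -25x_1 + 8x_2.
A = [[0,1],[-25,8]]; det(A-λI) = λ^2 - 8λ + 25.
Eigenvalues λ = 4 ± 3i.

y(t) = C_1e^(4t)cos(3t) + C_2e^(4t)sin(3t)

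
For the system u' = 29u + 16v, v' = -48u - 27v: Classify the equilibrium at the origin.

saddle

A = [[29,16],[-48,-27]]; det(A-λI) = λ^2 - 2λ - 15.
λ = -3, 5: opposite signs.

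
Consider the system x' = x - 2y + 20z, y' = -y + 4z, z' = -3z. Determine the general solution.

Coefficient matrix A = [[1, -2, 20], [0, -1, 4], [0, 0, -3]].
det(A - λI) = 0 gives eigenvalues λ = 1, -1, -3.
For λ=1: eigenvector (1,0,0).
For λ=-1: eigenvector (1,1,0).
For λ=-3: eigenvector (-6,-2,1).
General solution: c_1e^(t)(1,0,0) + c_2e^(-t)(1,1,0) + c_3e^(-3t)(-6,-2,1).

x(t) = c_1e^(t) + c_2e^(-t) - 6c_3e^(-3t), y(t) = c_2e^(-t) - 2c_3e^(-3t), z(t) = c_3e^(-3t)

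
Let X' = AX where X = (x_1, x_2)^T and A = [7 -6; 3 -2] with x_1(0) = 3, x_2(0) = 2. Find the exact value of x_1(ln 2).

A = [[7,-6],[3,-2]]; eigenvalues λ = 4, 1.
Eigenvectors: (-2,-1) for λ=4, (1,1) for λ=1.
From the initial condition, c_1 = -1, c_2 = 1.
x_1(ln 2) = (-1)(2^4)(-2) + (1)(2^1)(1) = 34.

34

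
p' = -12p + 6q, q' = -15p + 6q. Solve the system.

Coefficient matrix A = [[-12, 6], [-15, 6]].
Characteristic polynomial det(A - λI) = λ^2 + 6λ + 18 = 0.
Eigenvalues λ = -3 ± 3i (complex conjugate pair).
For λ=-3+3i: an eigenvector is (1,2) - i(1,1) = (1 - i, 2 - i).
A real fundamental pair from Re and Im of e^((-3+3i)t)v: X_1 = e^(-3t)(cos(3t)·(1,2) + sin(3t)·(1,1)), X_2 = e^(-3t)(sin(3t)·(1,2) - cos(3t)·(1,1)).
General solution: C_1X_1 + C_2X_2.

p(t) = C_1e^(-3t)sin(3t) + C_1e^(-3t)cos(3t) + C_2e^(-3t)sin(3t) - C_2e^(-3t)cos(3t), q(t) = C_1e^(-3t)sin(3t) + 2C_1e^(-3t)cos(3t) + 2C_2e^(-3t)sin(3t) - C_2e^(-3t)cos(3t)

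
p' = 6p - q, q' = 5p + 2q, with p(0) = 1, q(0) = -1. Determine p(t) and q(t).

Coefficient matrix A = [[6, -1], [5, 2]].
Characteristic polynomial det(A - λI) = λ^2 - 8λ + 17 = 0.
Eigenvalues λ = 4 ± i (complex conjugate pair).
For λ=4+i: an eigenvector is (1,2) - i(0,1) = (1, 2 - i).
A real fundamental pair from Re and Im of e^((4+i)t)v: X_1 = e^(4t)(cos(t)·(1,2) + sin(t)·(0,1)), X_2 = e^(4t)(sin(t)·(1,2) - cos(t)·(0,1)).
General solution: C_1X_1 + C_2X_2.
Applying p(0)=1, q(0)=-1 gives C_1=1, C_2=3.

p(t) = 3e^(4t)sin(t) + e^(4t)cos(t), q(t) = 7e^(4t)sin(t) - e^(4t)cos(t)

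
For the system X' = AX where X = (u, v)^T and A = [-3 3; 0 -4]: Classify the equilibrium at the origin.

stable node

A = [[-3,3],[0,-4]]; det(A-λI) = λ^2 + 7λ + 12.
λ = -4, -3: both negative.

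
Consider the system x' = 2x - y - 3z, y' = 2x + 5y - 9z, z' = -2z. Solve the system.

x(t) = -c_1e^(4t) - c_2e^(3t) + c_3e^(-2t), y(t) = 2c_1e^(4t) + c_2e^(3t) + c_3e^(-2t), z(t) = c_3e^(-2t)

Coefficient matrix A = [[2, -1, -3], [2, 5, -9], [0, 0, -2]].
det(A - λI) = 0 gives eigenvalues λ = 4, 3, -2.
For λ=4: eigenvector (-1,2,0).
For λ=3: eigenvector (-1,1,0).
For λ=-2: eigenvector (1,1,1).
General solution: c_1e^(4t)(-1,2,0) + c_2e^(3t)(-1,1,0) + c_3e^(-2t)(1,1,1).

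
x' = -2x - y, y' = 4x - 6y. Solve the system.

x(t) = -K_1e^(-4t) - K_2te^(-4t) - 2K_2e^(-4t), y(t) = -2K_1e^(-4t) - 2K_2te^(-4t) - 3K_2e^(-4t)

Coefficient matrix A = [[-2, -1], [4, -6]].
Characteristic polynomial det(A - λI) = λ^2 + 8λ + 16 = 0.
Single eigenvalue λ = -4 with algebraic multiplicity 2.
Eigenvector v = (-1,-2); generalized eigenvector w with (A-λI)w=v is (-2,-3).
General solution: e^(-4t)[K_1·v + K_2·(t·v + w)].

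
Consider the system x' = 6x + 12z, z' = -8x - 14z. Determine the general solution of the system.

x(t) = -c_1e^(-6t) + 3c_2e^(-2t), z(t) = c_1e^(-6t) - 2c_2e^(-2t)

Coefficient matrix A = [[6, 12], [-8, -14]].
Characteristic polynomial det(A - λI) = λ^2 + 8λ + 12 = 0.
Eigenvalues λ = -6, -2.
For λ=-6: (A-λI) row 1 is [12, 12], so an eigenvector is (-1, 1).
For λ=-2: (A-λI) row 1 is [8, 12], so an eigenvector is (3, -2).
General solution: c_1e^(-6t)(-1,1) + c_2e^(-2t)(3,-2).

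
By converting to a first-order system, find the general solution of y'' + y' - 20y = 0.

Let x_1 = y, x_2 = y'. Then x_1' = x_2 and x_2' = 20x_1 - x_2.
A = [[0,1],[20,-1]]; det(A-λI) = λ^2 + λ - 20.
Eigenvalues λ = 4, -5 with eigenvectors (1,4), (1,-5).

y(t) = K_1e^(4t) + K_2e^(-5t)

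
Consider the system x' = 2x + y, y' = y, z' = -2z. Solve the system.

x(t) = -C_1e^(t) + C_2e^(2t), y(t) = C_1e^(t), z(t) = C_3e^(-2t)

Coefficient matrix A = [[2, 1, 0], [0, 1, 0], [0, 0, -2]].
det(A - λI) = 0 gives eigenvalues λ = 1, 2, -2.
For λ=1: eigenvector (-1,1,0).
For λ=2: eigenvector (1,0,0).
For λ=-2: eigenvector (0,0,1).
General solution: C_1e^(t)(-1,1,0) + C_2e^(2t)(1,0,0) + C_3e^(-2t)(0,0,1).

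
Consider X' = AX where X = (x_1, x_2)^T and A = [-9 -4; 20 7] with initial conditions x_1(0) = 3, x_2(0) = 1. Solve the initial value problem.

Coefficient matrix A = [[-9, -4], [20, 7]].
Characteristic polynomial det(A - λI) = λ^2 + 2λ + 17 = 0.
Eigenvalues λ = -1 ± 4i (complex conjugate pair).
For λ=-1+4i: an eigenvector is (0,-1) - i(1,-2) = (0 - i, -1 + 2i).
A real fundamental pair from Re and Im of e^((-1+4i)t)v: X_1 = e^(-t)(cos(4t)·(0,-1) + sin(4t)·(1,-2)), X_2 = e^(-t)(sin(4t)·(0,-1) - cos(4t)·(1,-2)).
General solution: C_1X_1 + C_2X_2.
Applying x_1(0)=3, x_2(0)=1 gives C_1=-7, C_2=-3.

x_1(t) = -7e^(-t)sin(4t) + 3e^(-t)cos(4t), x_2(t) = 17e^(-t)sin(4t) + e^(-t)cos(4t)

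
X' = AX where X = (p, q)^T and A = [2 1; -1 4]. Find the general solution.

p(t) = -c_1e^(3t) - c_2te^(3t) + c_2e^(3t), q(t) = -c_1e^(3t) - c_2te^(3t)

Coefficient matrix A = [[2, 1], [-1, 4]].
Characteristic polynomial det(A - λI) = λ^2 - 6λ + 9 = 0.
Single eigenvalue λ = 3 with algebraic multiplicity 2.
Eigenvector v = (-1,-1); generalized eigenvector w with (A-λI)w=v is (1,0).
General solution: e^(3t)[c_1·v + c_2·(t·v + w)].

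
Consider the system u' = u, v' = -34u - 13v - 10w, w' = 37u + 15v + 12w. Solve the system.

u(t) = K_1e^(t), v(t) = -K_1e^(t) + K_2e^(-3t) - 2K_3e^(2t), w(t) = -2K_1e^(t) - K_2e^(-3t) + 3K_3e^(2t)

Coefficient matrix A = [[1, 0, 0], [-34, -13, -10], [37, 15, 12]].
det(A - λI) = 0 gives eigenvalues λ = 1, -3, 2.
For λ=1: eigenvector (1,-1,-2).
For λ=-3: eigenvector (0,1,-1).
For λ=2: eigenvector (0,-2,3).
General solution: K_1e^(t)(1,-1,-2) + K_2e^(-3t)(0,1,-1) + K_3e^(2t)(0,-2,3).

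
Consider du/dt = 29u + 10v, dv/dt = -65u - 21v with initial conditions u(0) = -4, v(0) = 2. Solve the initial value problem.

u(t) = -16e^(4t)sin(5t) - 4e^(4t)cos(5t), v(t) = 42e^(4t)sin(5t) + 2e^(4t)cos(5t)

Coefficient matrix A = [[29, 10], [-65, -21]].
Characteristic polynomial det(A - λI) = λ^2 - 8λ + 41 = 0.
Eigenvalues λ = 4 ± 5i (complex conjugate pair).
For λ=4+5i: an eigenvector is (-1,2) - i(-1,3) = (-1 + i, 2 - 3i).
A real fundamental pair from Re and Im of e^((4+5i)t)v: X_1 = e^(4t)(cos(5t)·(-1,2) + sin(5t)·(-1,3)), X_2 = e^(4t)(sin(5t)·(-1,2) - cos(5t)·(-1,3)).
General solution: K_1X_1 + K_2X_2.
Applying u(0)=-4, v(0)=2 gives K_1=10, K_2=6.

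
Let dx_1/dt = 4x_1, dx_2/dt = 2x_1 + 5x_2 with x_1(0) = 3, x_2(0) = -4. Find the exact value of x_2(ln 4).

A = [[4,0],[2,5]]; eigenvalues λ = 5, 4.
Eigenvectors: (0,1) for λ=5, (-1,2) for λ=4.
From the initial condition, c_1 = 2, c_2 = -3.
x_2(ln 4) = (2)(4^5)(1) + (-3)(4^4)(2) = 512.

512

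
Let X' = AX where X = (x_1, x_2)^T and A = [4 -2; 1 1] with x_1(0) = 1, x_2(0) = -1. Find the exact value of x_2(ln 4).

A = [[4,-2],[1,1]]; eigenvalues λ = 2, 3.
Eigenvectors: (-1,-1) for λ=2, (2,1) for λ=3.
From the initial condition, c_1 = 3, c_2 = 2.
x_2(ln 4) = (3)(4^2)(-1) + (2)(4^3)(1) = 80.

80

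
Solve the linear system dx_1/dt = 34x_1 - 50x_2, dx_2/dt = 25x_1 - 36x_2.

Coefficient matrix A = [[34, -50], [25, -36]].
Characteristic polynomial det(A - λI) = λ^2 + 2λ + 26 = 0.
Eigenvalues λ = -1 ± 5i (complex conjugate pair).
For λ=-1+5i: an eigenvector is (-3,-2) - i(-1,-1) = (-3 + i, -2 + i).
A real fundamental pair from Re and Im of e^((-1+5i)t)v: X_1 = e^(-t)(cos(5t)·(-3,-2) + sin(5t)·(-1,-1)), X_2 = e^(-t)(sin(5t)·(-3,-2) - cos(5t)·(-1,-1)).
General solution: C_1X_1 + C_2X_2.

x_1(t) = -C_1e^(-t)sin(5t) - 3C_1e^(-t)cos(5t) - 3C_2e^(-t)sin(5t) + C_2e^(-t)cos(5t), x_2(t) = -C_1e^(-t)sin(5t) - 2C_1e^(-t)cos(5t) - 2C_2e^(-t)sin(5t) + C_2e^(-t)cos(5t)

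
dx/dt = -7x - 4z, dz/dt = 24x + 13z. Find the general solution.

x(t) = -K_1e^(t) + K_2e^(5t), z(t) = 2K_1e^(t) - 3K_2e^(5t)

Coefficient matrix A = [[-7, -4], [24, 13]].
Characteristic polynomial det(A - λI) = λ^2 - 6λ + 5 = 0.
Eigenvalues λ = 1, 5.
For λ=1: (A-λI) row 1 is [-8, -4], so an eigenvector is (-1, 2).
For λ=5: (A-λI) row 1 is [-12, -4], so an eigenvector is (1, -3).
General solution: K_1e^(t)(-1,2) + K_2e^(5t)(1,-3).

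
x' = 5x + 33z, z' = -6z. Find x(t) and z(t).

x(t) = -3C_1e^(-6t) + C_2e^(5t), z(t) = C_1e^(-6t)

Coefficient matrix A = [[5, 33], [0, -6]].
Characteristic polynomial det(A - λI) = λ^2 + λ - 30 = 0.
Eigenvalues λ = -6, 5.
For λ=-6: (A-λI) row 1 is [11, 33], so an eigenvector is (-3, 1).
For λ=5: (A-λI) row 1 is [0, 33], so an eigenvector is (1, 0).
General solution: C_1e^(-6t)(-3,1) + C_2e^(5t)(1,0).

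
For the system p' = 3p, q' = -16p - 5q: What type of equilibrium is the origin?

A = [[3,0],[-16,-5]]; det(A-λI) = λ^2 + 2λ - 15.
λ = -5, 3: opposite signs.

saddle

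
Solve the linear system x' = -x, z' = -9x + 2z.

Coefficient matrix A = [[-1, 0], [-9, 2]].
Characteristic polynomial det(A - λI) = λ^2 - λ - 2 = 0.
Eigenvalues λ = -1, 2.
For λ=-1: (A-λI) row 2 is [-9, 3], so an eigenvector is (1, 3).
For λ=2: (A-λI) row 1 is [-3, 0], so an eigenvector is (0, 1).
General solution: K_1e^(-t)(1,3) + K_2e^(2t)(0,1).

x(t) = K_1e^(-t), z(t) = 3K_1e^(-t) + K_2e^(2t)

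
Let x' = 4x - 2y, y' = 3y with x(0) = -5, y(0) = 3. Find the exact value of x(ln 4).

-2432

A = [[4,-2],[0,3]]; eigenvalues λ = 4, 3.
Eigenvectors: (-1,0) for λ=4, (2,1) for λ=3.
From the initial condition, c_1 = 11, c_2 = 3.
x(ln 4) = (11)(4^4)(-1) + (3)(4^3)(2) = -2432.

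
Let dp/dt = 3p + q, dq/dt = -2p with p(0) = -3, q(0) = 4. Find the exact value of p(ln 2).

A = [[3,1],[-2,0]]; eigenvalues λ = 2, 1.
Eigenvectors: (-1,1) for λ=2, (1,-2) for λ=1.
From the initial condition, c_1 = 2, c_2 = -1.
p(ln 2) = (2)(2^2)(-1) + (-1)(2^1)(1) = -10.

-10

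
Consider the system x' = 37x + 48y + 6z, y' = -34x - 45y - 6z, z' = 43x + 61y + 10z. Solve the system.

Coefficient matrix A = [[37, 48, 6], [-34, -45, -6], [43, 61, 10]].
det(A - λI) = 0 gives eigenvalues λ = 1, 3, -2.
For λ=1: eigenvector (-1,1,-2).
For λ=3: eigenvector (3,-2,-1).
For λ=-2: eigenvector (-2,2,-3).
General solution: c_1e^(t)(-1,1,-2) + c_2e^(3t)(3,-2,-1) + c_3e^(-2t)(-2,2,-3).

x(t) = -c_1e^(t) + 3c_2e^(3t) - 2c_3e^(-2t), y(t) = c_1e^(t) - 2c_2e^(3t) + 2c_3e^(-2t), z(t) = -2c_1e^(t) - c_2e^(3t) - 3c_3e^(-2t)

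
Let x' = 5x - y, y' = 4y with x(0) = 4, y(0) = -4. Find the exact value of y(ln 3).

A = [[5,-1],[0,4]]; eigenvalues λ = 4, 5.
Eigenvectors: (-1,-1) for λ=4, (1,0) for λ=5.
From the initial condition, c_1 = 4, c_2 = 8.
y(ln 3) = (4)(3^4)(-1) + (8)(3^5)(0) = -324.

-324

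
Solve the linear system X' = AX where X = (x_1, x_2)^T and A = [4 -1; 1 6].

Coefficient matrix A = [[4, -1], [1, 6]].
Characteristic polynomial det(A - λI) = λ^2 - 10λ + 25 = 0.
Single eigenvalue λ = 5 with algebraic multiplicity 2.
Eigenvector v = (-1,1); generalized eigenvector w with (A-λI)w=v is (-2,3).
General solution: e^(5t)[c_1·v + c_2·(t·v + w)].

x_1(t) = -c_1e^(5t) - c_2te^(5t) - 2c_2e^(5t), x_2(t) = c_1e^(5t) + c_2te^(5t) + 3c_2e^(5t)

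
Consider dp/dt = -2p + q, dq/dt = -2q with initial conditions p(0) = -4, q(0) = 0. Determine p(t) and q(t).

Coefficient matrix A = [[-2, 1], [0, -2]].
Characteristic polynomial det(A - λI) = λ^2 + 4λ + 4 = 0.
Single eigenvalue λ = -2 with algebraic multiplicity 2.
Eigenvector v = (-1,0); generalized eigenvector w with (A-λI)w=v is (1,-1).
General solution: e^(-2t)[K_1·v + K_2·(t·v + w)].
Applying p(0)=-4, q(0)=0 gives K_1=4, K_2=0.

p(t) = -4e^(-2t), q(t) = 0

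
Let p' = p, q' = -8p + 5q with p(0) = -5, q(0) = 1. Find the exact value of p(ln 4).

A = [[1,0],[-8,5]]; eigenvalues λ = 5, 1.
Eigenvectors: (0,1) for λ=5, (-1,-2) for λ=1.
From the initial condition, c_1 = 11, c_2 = 5.
p(ln 4) = (11)(4^5)(0) + (5)(4^1)(-1) = -20.

-20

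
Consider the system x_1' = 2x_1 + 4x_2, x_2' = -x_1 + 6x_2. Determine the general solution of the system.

x_1(t) = 2C_1e^(4t) + 2C_2te^(4t) - C_2e^(4t), x_2(t) = C_1e^(4t) + C_2te^(4t)

Coefficient matrix A = [[2, 4], [-1, 6]].
Characteristic polynomial det(A - λI) = λ^2 - 8λ + 16 = 0.
Single eigenvalue λ = 4 with algebraic multiplicity 2.
Eigenvector v = (2,1); generalized eigenvector w with (A-λI)w=v is (-1,0).
General solution: e^(4t)[C_1·v + C_2·(t·v + w)].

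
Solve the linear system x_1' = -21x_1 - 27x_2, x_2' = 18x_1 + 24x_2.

x_1(t) = -c_1e^(6t) + 3c_2e^(-3t), x_2(t) = c_1e^(6t) - 2c_2e^(-3t)

Coefficient matrix A = [[-21, -27], [18, 24]].
Characteristic polynomial det(A - λI) = λ^2 - 3λ - 18 = 0.
Eigenvalues λ = 6, -3.
For λ=6: (A-λI) row 1 is [-27, -27], so an eigenvector is (-1, 1).
For λ=-3: (A-λI) row 1 is [-18, -27], so an eigenvector is (3, -2).
General solution: c_1e^(6t)(-1,1) + c_2e^(-3t)(3,-2).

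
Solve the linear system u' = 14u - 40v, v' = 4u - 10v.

u(t) = 3C_1e^(2t)sin(4t) + C_1e^(2t)cos(4t) + C_2e^(2t)sin(4t) - 3C_2e^(2t)cos(4t), v(t) = C_1e^(2t)sin(4t) - C_2e^(2t)cos(4t)

Coefficient matrix A = [[14, -40], [4, -10]].
Characteristic polynomial det(A - λI) = λ^2 - 4λ + 20 = 0.
Eigenvalues λ = 2 ± 4i (complex conjugate pair).
For λ=2+4i: an eigenvector is (1,0) - i(3,1) = (1 - 3i, 0 - i).
A real fundamental pair from Re and Im of e^((2+4i)t)v: X_1 = e^(2t)(cos(4t)·(1,0) + sin(4t)·(3,1)), X_2 = e^(2t)(sin(4t)·(1,0) - cos(4t)·(3,1)).
General solution: C_1X_1 + C_2X_2.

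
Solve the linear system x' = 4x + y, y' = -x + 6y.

Coefficient matrix A = [[4, 1], [-1, 6]].
Characteristic polynomial det(A - λI) = λ^2 - 10λ + 25 = 0.
Single eigenvalue λ = 5 with algebraic multiplicity 2.
Eigenvector v = (1,1); generalized eigenvector w with (A-λI)w=v is (-2,-1).
General solution: e^(5t)[c_1·v + c_2·(t·v + w)].

x(t) = c_1e^(5t) + c_2te^(5t) - 2c_2e^(5t), y(t) = c_1e^(5t) + c_2te^(5t) - c_2e^(5t)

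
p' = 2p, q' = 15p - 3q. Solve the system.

p(t) = -C_1e^(2t), q(t) = -3C_1e^(2t) - C_2e^(-3t)

Coefficient matrix A = [[2, 0], [15, -3]].
Characteristic polynomial det(A - λI) = λ^2 + λ - 6 = 0.
Eigenvalues λ = 2, -3.
For λ=2: (A-λI) row 2 is [15, -5], so an eigenvector is (-1, -3).
For λ=-3: (A-λI) row 1 is [5, 0], so an eigenvector is (0, -1).
General solution: C_1e^(2t)(-1,-3) + C_2e^(-3t)(0,-1).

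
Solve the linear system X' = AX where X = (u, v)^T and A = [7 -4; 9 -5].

u(t) = 2C_1e^(t) + 2C_2te^(t) - C_2e^(t), v(t) = 3C_1e^(t) + 3C_2te^(t) - 2C_2e^(t)

Coefficient matrix A = [[7, -4], [9, -5]].
Characteristic polynomial det(A - λI) = λ^2 - 2λ + 1 = 0.
Single eigenvalue λ = 1 with algebraic multiplicity 2.
Eigenvector v = (2,3); generalized eigenvector w with (A-λI)w=v is (-1,-2).
General solution: e^(t)[C_1·v + C_2·(t·v + w)].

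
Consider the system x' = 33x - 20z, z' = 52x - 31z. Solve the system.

x(t) = K_1e^(t)sin(4t) + 2K_1e^(t)cos(4t) + 2K_2e^(t)sin(4t) - K_2e^(t)cos(4t), z(t) = 2K_1e^(t)sin(4t) + 3K_1e^(t)cos(4t) + 3K_2e^(t)sin(4t) - 2K_2e^(t)cos(4t)

Coefficient matrix A = [[33, -20], [52, -31]].
Characteristic polynomial det(A - λI) = λ^2 - 2λ + 17 = 0.
Eigenvalues λ = 1 ± 4i (complex conjugate pair).
For λ=1+4i: an eigenvector is (2,3) - i(1,2) = (2 - i, 3 - 2i).
A real fundamental pair from Re and Im of e^((1+4i)t)v: X_1 = e^(t)(cos(4t)·(2,3) + sin(4t)·(1,2)), X_2 = e^(t)(sin(4t)·(2,3) - cos(4t)·(1,2)).
General solution: K_1X_1 + K_2X_2.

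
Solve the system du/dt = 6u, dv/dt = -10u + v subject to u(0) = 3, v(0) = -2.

Coefficient matrix A = [[6, 0], [-10, 1]].
Characteristic polynomial det(A - λI) = λ^2 - 7λ + 6 = 0.
Eigenvalues λ = 6, 1.
For λ=6: (A-λI) row 2 is [-10, -5], so an eigenvector is (1, -2).
For λ=1: (A-λI) row 1 is [5, 0], so an eigenvector is (0, 1).
General solution: K_1e^(6t)(1,-2) + K_2e^(t)(0,1).
Applying u(0)=3, v(0)=-2 gives K_1=3, K_2=4.

u(t) = 3e^(6t), v(t) = -6e^(6t) + 4e^(t)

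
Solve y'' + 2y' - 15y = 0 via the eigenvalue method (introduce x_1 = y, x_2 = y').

y(t) = K_1e^(3t) + K_2e^(-5t)

Let x_1 = y, x_2 = y'. Then x_1' = x_2 and x_2' = 15x_1 - 2x_2.
A = [[0,1],[15,-2]]; det(A-λI) = λ^2 + 2λ - 15.
Eigenvalues λ = 3, -5 with eigenvectors (1,3), (1,-5).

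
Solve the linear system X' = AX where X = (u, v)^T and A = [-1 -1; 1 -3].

u(t) = -C_1e^(-2t) - C_2te^(-2t) + 2C_2e^(-2t), v(t) = -C_1e^(-2t) - C_2te^(-2t) + 3C_2e^(-2t)

Coefficient matrix A = [[-1, -1], [1, -3]].
Characteristic polynomial det(A - λI) = λ^2 + 4λ + 4 = 0.
Single eigenvalue λ = -2 with algebraic multiplicity 2.
Eigenvector v = (-1,-1); generalized eigenvector w with (A-λI)w=v is (2,3).
General solution: e^(-2t)[C_1·v + C_2·(t·v + w)].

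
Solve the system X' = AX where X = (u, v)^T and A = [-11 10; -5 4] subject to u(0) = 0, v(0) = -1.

u(t) = -2e^(-t) + 2e^(-6t), v(t) = -2e^(-t) + e^(-6t)

Coefficient matrix A = [[-11, 10], [-5, 4]].
Characteristic polynomial det(A - λI) = λ^2 + 7λ + 6 = 0.
Eigenvalues λ = -6, -1.
For λ=-6: (A-λI) row 1 is [-5, 10], so an eigenvector is (2, 1).
For λ=-1: (A-λI) row 1 is [-10, 10], so an eigenvector is (1, 1).
General solution: c_1e^(-6t)(2,1) + c_2e^(-t)(1,1).
Applying u(0)=0, v(0)=-1 gives c_1=1, c_2=-2.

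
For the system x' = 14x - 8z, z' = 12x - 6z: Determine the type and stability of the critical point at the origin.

A = [[14,-8],[12,-6]]; det(A-λI) = λ^2 - 8λ + 12.
λ = 6, 2: both positive.

unstable node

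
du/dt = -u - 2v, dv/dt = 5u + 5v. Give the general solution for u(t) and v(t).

u(t) = K_1e^(2t)sin(t) - K_1e^(2t)cos(t) - K_2e^(2t)sin(t) - K_2e^(2t)cos(t), v(t) = -2K_1e^(2t)sin(t) + K_1e^(2t)cos(t) + K_2e^(2t)sin(t) + 2K_2e^(2t)cos(t)

Coefficient matrix A = [[-1, -2], [5, 5]].
Characteristic polynomial det(A - λI) = λ^2 - 4λ + 5 = 0.
Eigenvalues λ = 2 ± i (complex conjugate pair).
For λ=2+i: an eigenvector is (-1,1) - i(1,-2) = (-1 - i, 1 + 2i).
A real fundamental pair from Re and Im of e^((2+i)t)v: X_1 = e^(2t)(cos(t)·(-1,1) + sin(t)·(1,-2)), X_2 = e^(2t)(sin(t)·(-1,1) - cos(t)·(1,-2)).
General solution: K_1X_1 + K_2X_2.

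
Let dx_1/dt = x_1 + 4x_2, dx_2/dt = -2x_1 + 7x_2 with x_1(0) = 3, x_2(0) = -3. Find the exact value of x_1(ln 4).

A = [[1,4],[-2,7]]; eigenvalues λ = 5, 3.
Eigenvectors: (-1,-1) for λ=5, (-2,-1) for λ=3.
From the initial condition, c_1 = 9, c_2 = -6.
x_1(ln 4) = (9)(4^5)(-1) + (-6)(4^3)(-2) = -8448.

-8448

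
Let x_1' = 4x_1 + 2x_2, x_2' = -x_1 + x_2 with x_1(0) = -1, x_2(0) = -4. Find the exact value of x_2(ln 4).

A = [[4,2],[-1,1]]; eigenvalues λ = 2, 3.
Eigenvectors: (1,-1) for λ=2, (2,-1) for λ=3.
From the initial condition, c_1 = 9, c_2 = -5.
x_2(ln 4) = (9)(4^2)(-1) + (-5)(4^3)(-1) = 176.

176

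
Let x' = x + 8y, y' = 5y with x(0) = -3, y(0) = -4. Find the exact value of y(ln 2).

-128

A = [[1,8],[0,5]]; eigenvalues λ = 5, 1.
Eigenvectors: (2,1) for λ=5, (-1,0) for λ=1.
From the initial condition, c_1 = -4, c_2 = -5.
y(ln 2) = (-4)(2^5)(1) + (-5)(2^1)(0) = -128.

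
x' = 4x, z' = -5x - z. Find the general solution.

Coefficient matrix A = [[4, 0], [-5, -1]].
Characteristic polynomial det(A - λI) = λ^2 - 3λ - 4 = 0.
Eigenvalues λ = -1, 4.
For λ=-1: (A-λI) row 1 is [5, 0], so an eigenvector is (0, 1).
For λ=4: (A-λI) row 2 is [-5, -5], so an eigenvector is (-1, 1).
General solution: c_1e^(-t)(0,1) + c_2e^(4t)(-1,1).

x(t) = -c_2e^(4t), z(t) = c_1e^(-t) + c_2e^(4t)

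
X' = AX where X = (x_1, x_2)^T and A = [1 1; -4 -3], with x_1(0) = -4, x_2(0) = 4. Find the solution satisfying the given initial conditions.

x_1(t) = -4te^(-t) - 4e^(-t), x_2(t) = 8te^(-t) + 4e^(-t)

Coefficient matrix A = [[1, 1], [-4, -3]].
Characteristic polynomial det(A - λI) = λ^2 + 2λ + 1 = 0.
Single eigenvalue λ = -1 with algebraic multiplicity 2.
Eigenvector v = (-1,2); generalized eigenvector w with (A-λI)w=v is (-2,3).
General solution: e^(-t)[c_1·v + c_2·(t·v + w)].
Applying x_1(0)=-4, x_2(0)=4 gives c_1=-4, c_2=4.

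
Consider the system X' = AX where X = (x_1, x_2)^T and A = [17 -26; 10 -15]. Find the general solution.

Coefficient matrix A = [[17, -26], [10, -15]].
Characteristic polynomial det(A - λI) = λ^2 - 2λ + 5 = 0.
Eigenvalues λ = 1 ± 2i (complex conjugate pair).
For λ=1+2i: an eigenvector is (3,2) - i(-2,-1) = (3 + 2i, 2 + i).
A real fundamental pair from Re and Im of e^((1+2i)t)v: X_1 = e^(t)(cos(2t)·(3,2) + sin(2t)·(-2,-1)), X_2 = e^(t)(sin(2t)·(3,2) - cos(2t)·(-2,-1)).
General solution: C_1X_1 + C_2X_2.

x_1(t) = -2C_1e^(t)sin(2t) + 3C_1e^(t)cos(2t) + 3C_2e^(t)sin(2t) + 2C_2e^(t)cos(2t), x_2(t) = -C_1e^(t)sin(2t) + 2C_1e^(t)cos(2t) + 2C_2e^(t)sin(2t) + C_2e^(t)cos(2t)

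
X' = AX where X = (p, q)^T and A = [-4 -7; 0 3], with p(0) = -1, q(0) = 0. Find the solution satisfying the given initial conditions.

Coefficient matrix A = [[-4, -7], [0, 3]].
Characteristic polynomial det(A - λI) = λ^2 + λ - 12 = 0.
Eigenvalues λ = -4, 3.
For λ=-4: (A-λI) row 1 is [0, -7], so an eigenvector is (-1, 0).
For λ=3: (A-λI) row 1 is [-7, -7], so an eigenvector is (1, -1).
General solution: K_1e^(-4t)(-1,0) + K_2e^(3t)(1,-1).
Applying p(0)=-1, q(0)=0 gives K_1=1, K_2=0.

p(t) = -e^(-4t), q(t) = 0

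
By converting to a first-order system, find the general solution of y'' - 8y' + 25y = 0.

y(t) = c_1e^(4t)cos(3t) + c_2e^(4t)sin(3t)

Let x_1 = y, x_2 = y'. Then x_1' = x_2 and x_2' = -25x_1 + 8x_2.
A = [[0,1],[-25,8]]; det(A-λI) = λ^2 - 8λ + 25.
Eigenvalues λ = 4 ± 3i.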